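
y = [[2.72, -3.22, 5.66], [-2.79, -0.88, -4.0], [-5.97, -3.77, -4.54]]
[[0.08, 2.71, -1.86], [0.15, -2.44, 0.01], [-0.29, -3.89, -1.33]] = y @ [[0.31, 0.32, 0.09], [-0.15, 0.08, 0.39], [-0.22, 0.37, -0.15]]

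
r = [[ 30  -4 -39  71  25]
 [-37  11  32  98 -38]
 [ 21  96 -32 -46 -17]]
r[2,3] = -46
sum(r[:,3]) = 123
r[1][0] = -37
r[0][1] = -4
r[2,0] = 21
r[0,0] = 30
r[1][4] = -38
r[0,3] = 71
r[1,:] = [-37, 11, 32, 98, -38]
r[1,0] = -37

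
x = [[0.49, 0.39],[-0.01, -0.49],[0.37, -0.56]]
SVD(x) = [[0.44, 0.82], [-0.58, -0.04], [-0.68, 0.57]] @ diag([0.8403458707799328, 0.613774239817147]) @ [[-0.03, 1.0], [1.00, 0.03]]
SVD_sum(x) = [[-0.01, 0.37], [0.02, -0.49], [0.02, -0.57]] + [[0.5, 0.02], [-0.03, -0.0], [0.35, 0.01]]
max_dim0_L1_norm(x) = 1.44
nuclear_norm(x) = 1.45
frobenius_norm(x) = 1.04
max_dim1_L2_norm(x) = 0.67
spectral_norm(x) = 0.84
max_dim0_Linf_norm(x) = 0.56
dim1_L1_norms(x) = [0.88, 0.5, 0.93]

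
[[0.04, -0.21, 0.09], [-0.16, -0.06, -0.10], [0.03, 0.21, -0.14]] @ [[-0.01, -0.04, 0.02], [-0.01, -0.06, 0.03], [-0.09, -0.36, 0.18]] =[[-0.01, -0.02, 0.01], [0.01, 0.05, -0.02], [0.01, 0.04, -0.02]]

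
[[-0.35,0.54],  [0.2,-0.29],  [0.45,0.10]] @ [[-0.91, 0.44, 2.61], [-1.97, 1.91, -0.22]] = [[-0.75,0.88,-1.03], [0.39,-0.47,0.59], [-0.61,0.39,1.15]]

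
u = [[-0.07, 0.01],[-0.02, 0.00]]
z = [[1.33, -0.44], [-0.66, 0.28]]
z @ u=[[-0.08, 0.01], [0.04, -0.01]]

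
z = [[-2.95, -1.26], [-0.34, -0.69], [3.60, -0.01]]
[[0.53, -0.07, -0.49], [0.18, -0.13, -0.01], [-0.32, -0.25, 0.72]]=z @ [[-0.09,  -0.07,  0.20],[-0.21,  0.22,  -0.08]]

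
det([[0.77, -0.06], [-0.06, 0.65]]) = 0.497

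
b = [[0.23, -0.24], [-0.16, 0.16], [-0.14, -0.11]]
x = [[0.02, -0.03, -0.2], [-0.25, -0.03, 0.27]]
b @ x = [[0.06, 0.0, -0.11], [-0.04, -0.00, 0.08], [0.02, 0.01, -0.00]]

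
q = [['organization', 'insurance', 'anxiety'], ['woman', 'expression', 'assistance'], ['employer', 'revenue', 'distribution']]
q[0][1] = 'insurance'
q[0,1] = 'insurance'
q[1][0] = 'woman'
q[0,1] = 'insurance'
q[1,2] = 'assistance'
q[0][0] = 'organization'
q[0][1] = 'insurance'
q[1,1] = 'expression'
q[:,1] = ['insurance', 'expression', 'revenue']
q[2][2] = 'distribution'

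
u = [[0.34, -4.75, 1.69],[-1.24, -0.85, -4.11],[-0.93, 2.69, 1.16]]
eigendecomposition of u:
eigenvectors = [[0.89+0.00j,(0.72+0j),0.72-0.00j],[(0.45+0j),(-0.29-0.34j),-0.29+0.34j],[-0.11+0.00j,-0.32+0.42j,(-0.32-0.42j)]]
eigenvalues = [(-2.28+0j), (1.46+3.22j), (1.46-3.22j)]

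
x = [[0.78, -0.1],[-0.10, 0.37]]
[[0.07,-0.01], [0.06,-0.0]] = x @[[0.11, -0.02], [0.19, -0.01]]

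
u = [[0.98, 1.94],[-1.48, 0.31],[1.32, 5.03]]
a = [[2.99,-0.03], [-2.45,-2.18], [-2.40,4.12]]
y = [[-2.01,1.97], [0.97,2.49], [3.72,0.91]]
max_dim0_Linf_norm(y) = 3.72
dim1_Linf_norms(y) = [2.01, 2.49, 3.72]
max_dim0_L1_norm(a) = 7.84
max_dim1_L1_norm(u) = 6.35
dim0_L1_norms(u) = [3.78, 7.28]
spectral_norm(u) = 5.62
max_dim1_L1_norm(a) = 6.52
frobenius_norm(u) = 5.84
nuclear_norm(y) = 7.63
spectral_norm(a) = 5.09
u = y + a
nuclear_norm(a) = 9.16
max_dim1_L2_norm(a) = 4.77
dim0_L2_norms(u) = [2.21, 5.4]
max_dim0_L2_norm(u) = 5.4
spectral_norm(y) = 4.38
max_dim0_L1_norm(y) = 6.7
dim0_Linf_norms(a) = [2.99, 4.12]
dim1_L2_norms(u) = [2.17, 1.51, 5.2]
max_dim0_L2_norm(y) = 4.34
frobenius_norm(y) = 5.45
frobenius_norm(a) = 6.51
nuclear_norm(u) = 7.19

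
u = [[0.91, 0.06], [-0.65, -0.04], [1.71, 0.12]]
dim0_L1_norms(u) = [3.27, 0.22]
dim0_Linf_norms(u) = [1.71, 0.12]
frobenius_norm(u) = 2.05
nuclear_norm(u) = 2.05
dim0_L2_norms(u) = [2.04, 0.14]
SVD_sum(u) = [[0.91, 0.06], [-0.65, -0.04], [1.71, 0.12]] + [[0.00, -0.00], [-0.00, 0.00], [-0.00, 0.00]]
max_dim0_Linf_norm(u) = 1.71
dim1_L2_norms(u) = [0.91, 0.65, 1.71]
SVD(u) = [[-0.45, 0.39], [0.32, -0.77], [-0.84, -0.50]] @ diag([2.0479907299139137, 0.005828394862706801]) @ [[-1.0,-0.07], [0.07,-1.0]]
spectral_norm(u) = 2.05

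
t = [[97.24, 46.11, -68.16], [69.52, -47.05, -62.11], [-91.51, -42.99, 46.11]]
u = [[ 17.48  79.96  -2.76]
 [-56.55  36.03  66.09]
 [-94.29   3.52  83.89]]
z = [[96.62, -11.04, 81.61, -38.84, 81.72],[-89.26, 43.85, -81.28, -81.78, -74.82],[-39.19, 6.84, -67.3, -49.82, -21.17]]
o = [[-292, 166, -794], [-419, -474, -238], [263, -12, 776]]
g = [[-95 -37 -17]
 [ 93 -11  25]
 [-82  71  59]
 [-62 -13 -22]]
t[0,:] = [97.24, 46.11, -68.16]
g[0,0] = -95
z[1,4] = -74.82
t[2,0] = -91.51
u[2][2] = 83.89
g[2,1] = 71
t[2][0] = -91.51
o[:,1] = [166, -474, -12]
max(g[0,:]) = -17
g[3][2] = -22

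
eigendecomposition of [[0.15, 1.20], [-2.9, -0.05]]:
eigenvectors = [[0.03+0.54j, (0.03-0.54j)], [-0.84+0.00j, (-0.84-0j)]]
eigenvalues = [(0.05+1.86j), (0.05-1.86j)]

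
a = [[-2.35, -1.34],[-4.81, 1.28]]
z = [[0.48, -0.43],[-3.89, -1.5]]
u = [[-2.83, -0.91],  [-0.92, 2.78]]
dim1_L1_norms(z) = [0.91, 5.39]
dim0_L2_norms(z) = [3.92, 1.56]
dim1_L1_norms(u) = [3.74, 3.7]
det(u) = -8.70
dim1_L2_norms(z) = [0.64, 4.17]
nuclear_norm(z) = 4.75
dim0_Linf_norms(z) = [3.89, 1.5]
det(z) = -2.39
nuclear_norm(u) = 5.90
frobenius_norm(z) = 4.22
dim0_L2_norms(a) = [5.35, 1.85]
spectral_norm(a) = 5.39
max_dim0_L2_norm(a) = 5.35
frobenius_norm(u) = 4.17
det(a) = -9.45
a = u + z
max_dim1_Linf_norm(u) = 2.83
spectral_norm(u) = 2.98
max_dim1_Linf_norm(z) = 3.89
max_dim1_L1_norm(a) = 6.09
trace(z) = -1.02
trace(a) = -1.07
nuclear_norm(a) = 7.14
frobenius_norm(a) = 5.67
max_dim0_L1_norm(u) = 3.75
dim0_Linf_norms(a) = [4.81, 1.34]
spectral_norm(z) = 4.18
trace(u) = -0.05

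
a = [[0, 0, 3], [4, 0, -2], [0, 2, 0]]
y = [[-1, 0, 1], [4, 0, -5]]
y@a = [[0, 2, -3], [0, -10, 12]]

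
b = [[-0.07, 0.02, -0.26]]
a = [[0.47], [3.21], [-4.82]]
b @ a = [[1.28]]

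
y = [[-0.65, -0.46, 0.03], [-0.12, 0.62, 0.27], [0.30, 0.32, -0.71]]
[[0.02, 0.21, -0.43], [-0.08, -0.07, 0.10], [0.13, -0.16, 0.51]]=y @ [[0.0, -0.2, 0.36], [-0.05, -0.18, 0.4], [-0.20, 0.06, -0.39]]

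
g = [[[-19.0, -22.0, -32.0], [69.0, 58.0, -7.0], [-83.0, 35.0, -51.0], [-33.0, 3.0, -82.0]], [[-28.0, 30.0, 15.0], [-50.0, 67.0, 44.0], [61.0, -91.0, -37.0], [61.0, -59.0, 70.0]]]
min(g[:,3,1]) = -59.0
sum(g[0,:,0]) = -66.0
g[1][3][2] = 70.0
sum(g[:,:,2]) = -80.0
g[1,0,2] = 15.0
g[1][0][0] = -28.0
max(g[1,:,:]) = 70.0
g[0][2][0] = -83.0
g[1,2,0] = 61.0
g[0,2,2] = -51.0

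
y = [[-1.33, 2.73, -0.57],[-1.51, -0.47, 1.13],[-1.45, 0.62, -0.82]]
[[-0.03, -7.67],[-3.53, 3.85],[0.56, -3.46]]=y @ [[0.78, 0.01], [-0.07, -2.29], [-2.11, 2.47]]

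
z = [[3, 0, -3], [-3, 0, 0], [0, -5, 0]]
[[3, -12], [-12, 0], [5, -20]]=z @ [[4, 0], [-1, 4], [3, 4]]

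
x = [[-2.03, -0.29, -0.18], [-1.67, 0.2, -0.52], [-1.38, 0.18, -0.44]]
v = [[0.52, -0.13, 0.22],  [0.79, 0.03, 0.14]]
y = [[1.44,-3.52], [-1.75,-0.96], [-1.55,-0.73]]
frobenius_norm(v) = 0.99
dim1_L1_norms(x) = [2.5, 2.39, 2.0]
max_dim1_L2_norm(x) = 2.06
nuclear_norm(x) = 3.55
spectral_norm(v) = 0.98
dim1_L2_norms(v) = [0.58, 0.8]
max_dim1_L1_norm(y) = 4.96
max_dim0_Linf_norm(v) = 0.79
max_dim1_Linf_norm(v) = 0.79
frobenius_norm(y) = 4.62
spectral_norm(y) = 3.82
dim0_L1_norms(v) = [1.31, 0.16, 0.36]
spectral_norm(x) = 3.03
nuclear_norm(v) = 1.14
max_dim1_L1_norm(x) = 2.5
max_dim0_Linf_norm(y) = 3.52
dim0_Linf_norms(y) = [1.75, 3.52]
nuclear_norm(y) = 6.43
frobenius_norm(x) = 3.08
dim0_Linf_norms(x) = [2.03, 0.29, 0.52]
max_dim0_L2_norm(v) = 0.95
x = y @ v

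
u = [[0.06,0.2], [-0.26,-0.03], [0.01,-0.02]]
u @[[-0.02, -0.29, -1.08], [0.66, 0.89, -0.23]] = [[0.13, 0.16, -0.11], [-0.01, 0.05, 0.29], [-0.01, -0.02, -0.01]]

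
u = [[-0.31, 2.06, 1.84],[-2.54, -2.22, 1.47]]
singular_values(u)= [3.71, 2.74]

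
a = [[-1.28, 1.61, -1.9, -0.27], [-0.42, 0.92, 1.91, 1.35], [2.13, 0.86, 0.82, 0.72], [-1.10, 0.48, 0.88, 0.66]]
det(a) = -0.060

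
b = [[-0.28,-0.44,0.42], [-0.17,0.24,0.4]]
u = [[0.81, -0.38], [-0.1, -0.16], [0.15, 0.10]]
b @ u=[[-0.12, 0.22], [-0.10, 0.07]]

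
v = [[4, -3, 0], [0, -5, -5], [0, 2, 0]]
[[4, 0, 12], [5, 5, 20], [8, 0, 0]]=v @ [[4, 0, 3], [4, 0, 0], [-5, -1, -4]]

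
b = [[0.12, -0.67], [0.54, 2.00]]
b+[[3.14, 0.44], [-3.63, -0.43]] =[[3.26, -0.23], [-3.09, 1.57]]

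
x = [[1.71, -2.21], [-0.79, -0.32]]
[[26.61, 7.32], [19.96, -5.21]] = x@[[-15.52, 6.04], [-24.05, 1.36]]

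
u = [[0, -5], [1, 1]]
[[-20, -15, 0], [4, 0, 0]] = u@[[0, -3, 0], [4, 3, 0]]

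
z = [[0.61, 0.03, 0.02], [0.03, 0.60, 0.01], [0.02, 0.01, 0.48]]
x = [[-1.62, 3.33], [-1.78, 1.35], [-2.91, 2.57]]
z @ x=[[-1.1,2.12],[-1.15,0.94],[-1.45,1.31]]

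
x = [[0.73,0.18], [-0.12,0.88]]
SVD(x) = [[0.28, 0.96], [0.96, -0.28]] @ diag([0.8996333812876256, 0.7380784370735903]) @ [[0.10,1.00], [1.0,-0.10]]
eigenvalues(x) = [(0.8+0.13j), (0.8-0.13j)]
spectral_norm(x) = 0.90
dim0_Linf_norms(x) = [0.73, 0.88]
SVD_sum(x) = [[0.02, 0.25],[0.08, 0.86]] + [[0.71,-0.07], [-0.2,0.02]]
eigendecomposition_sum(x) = [[(0.37+0.3j), 0.09-0.57j], [-0.06+0.38j, (0.44-0.18j)]] + [[(0.37-0.3j), 0.09+0.57j], [(-0.06-0.38j), (0.44+0.18j)]]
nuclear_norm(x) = 1.64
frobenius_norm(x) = 1.16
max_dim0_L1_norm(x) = 1.06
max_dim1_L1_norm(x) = 1.0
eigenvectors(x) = [[(0.77+0j),  (0.77-0j)], [(0.32+0.54j),  (0.32-0.54j)]]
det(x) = 0.66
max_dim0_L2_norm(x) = 0.9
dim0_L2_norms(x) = [0.74, 0.9]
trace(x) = 1.61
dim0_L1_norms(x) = [0.85, 1.06]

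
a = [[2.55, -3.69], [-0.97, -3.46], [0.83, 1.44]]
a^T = [[2.55,-0.97,0.83], [-3.69,-3.46,1.44]]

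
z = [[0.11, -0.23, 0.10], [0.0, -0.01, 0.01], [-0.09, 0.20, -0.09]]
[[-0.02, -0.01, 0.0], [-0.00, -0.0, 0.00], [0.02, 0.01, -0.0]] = z @ [[-0.02,-0.02,0.01],[0.12,0.09,-0.02],[0.11,0.08,-0.01]]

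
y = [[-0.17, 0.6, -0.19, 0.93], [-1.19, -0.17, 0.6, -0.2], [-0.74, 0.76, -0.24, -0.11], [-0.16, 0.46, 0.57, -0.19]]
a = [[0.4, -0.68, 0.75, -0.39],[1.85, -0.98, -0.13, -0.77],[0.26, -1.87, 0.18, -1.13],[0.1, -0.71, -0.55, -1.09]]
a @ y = [[0.25,0.75,-0.89,0.50], [1.07,0.82,-1.35,2.08], [2.23,0.09,-1.86,0.81], [1.41,-0.74,-0.93,0.5]]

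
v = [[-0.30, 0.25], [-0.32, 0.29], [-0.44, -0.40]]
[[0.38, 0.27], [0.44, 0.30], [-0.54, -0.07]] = v @ [[-0.08, -0.39], [1.44, 0.61]]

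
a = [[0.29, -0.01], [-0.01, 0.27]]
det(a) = 0.08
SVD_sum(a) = [[0.25, -0.1],  [-0.10, 0.04]] + [[0.04, 0.09], [0.09, 0.23]]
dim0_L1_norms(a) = [0.3, 0.28]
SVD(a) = [[-0.92,0.38], [0.38,0.92]] @ diag([0.2941421356237309, 0.26585786437626907]) @ [[-0.92, 0.38], [0.38, 0.92]]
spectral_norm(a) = 0.29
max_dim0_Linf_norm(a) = 0.29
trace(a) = 0.56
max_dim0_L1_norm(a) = 0.3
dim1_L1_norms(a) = [0.3, 0.28]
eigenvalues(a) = [0.29, 0.27]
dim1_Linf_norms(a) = [0.29, 0.27]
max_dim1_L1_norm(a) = 0.3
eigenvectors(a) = [[0.92, 0.38], [-0.38, 0.92]]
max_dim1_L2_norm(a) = 0.29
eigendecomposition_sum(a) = [[0.25, -0.1], [-0.10, 0.04]] + [[0.04, 0.09], [0.09, 0.23]]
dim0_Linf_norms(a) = [0.29, 0.27]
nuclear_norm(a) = 0.56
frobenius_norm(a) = 0.40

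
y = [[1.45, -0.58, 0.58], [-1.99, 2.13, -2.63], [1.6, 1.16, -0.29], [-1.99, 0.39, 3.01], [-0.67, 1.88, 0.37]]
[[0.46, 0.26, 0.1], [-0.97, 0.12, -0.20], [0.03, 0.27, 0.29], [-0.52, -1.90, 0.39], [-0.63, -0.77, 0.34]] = y @ [[0.21, 0.26, 0.08],[-0.26, -0.23, 0.18],[-0.00, -0.43, 0.16]]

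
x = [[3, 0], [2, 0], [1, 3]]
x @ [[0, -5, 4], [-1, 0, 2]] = [[0, -15, 12], [0, -10, 8], [-3, -5, 10]]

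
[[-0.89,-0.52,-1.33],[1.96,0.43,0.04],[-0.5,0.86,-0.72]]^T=[[-0.89, 1.96, -0.5], [-0.52, 0.43, 0.86], [-1.33, 0.04, -0.72]]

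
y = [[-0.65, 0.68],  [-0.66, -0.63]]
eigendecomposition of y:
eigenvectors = [[(0.71+0j),(0.71-0j)], [(0.01+0.7j),0.01-0.70j]]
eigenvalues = [(-0.64+0.67j), (-0.64-0.67j)]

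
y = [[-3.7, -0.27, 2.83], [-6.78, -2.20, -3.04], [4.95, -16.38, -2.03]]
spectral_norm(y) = 17.28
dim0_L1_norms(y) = [15.43, 18.85, 7.9]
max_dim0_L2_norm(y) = 16.53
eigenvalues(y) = [(7.48+0j), (-7.7+3.21j), (-7.7-3.21j)]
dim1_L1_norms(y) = [6.8, 12.02, 23.36]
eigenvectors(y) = [[(0.23+0j), -0.34-0.29j, (-0.34+0.29j)], [(-0.44+0j), (0.19-0.25j), 0.19+0.25j], [0.87+0.00j, (0.84+0j), 0.84-0.00j]]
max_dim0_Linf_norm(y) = 16.38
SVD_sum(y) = [[-0.34, 1.13, 0.16], [0.16, -0.51, -0.07], [4.96, -16.34, -2.31]] + [[-2.75, -0.74, -0.65], [-7.17, -1.94, -1.70], [0.03, 0.01, 0.01]] + [[-0.61, -0.65, 3.32],[0.23, 0.25, -1.27],[-0.05, -0.05, 0.27]]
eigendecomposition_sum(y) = [[1.31+0.00j,-1.52+0.00j,(0.88+0j)], [-2.47+0.00j,(2.86+0j),(-1.65-0j)], [(4.94+0j),-5.73+0.00j,(3.3+0j)]] + [[-2.50+2.94j, (0.62+3.7j), (0.98+1.07j)], [-2.16-1.59j, -2.53+0.62j, (-0.69+0.73j)], [0.01-7.15j, -5.33-4.47j, (-2.67-0.34j)]] + [[(-2.5-2.94j), 0.62-3.70j, 0.98-1.07j], [-2.16+1.59j, -2.53-0.62j, -0.69-0.73j], [0.01+7.15j, -5.33+4.47j, -2.67+0.34j]]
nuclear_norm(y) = 29.13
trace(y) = -7.93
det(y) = 520.61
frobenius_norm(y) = 19.46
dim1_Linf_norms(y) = [3.7, 6.78, 16.38]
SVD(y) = [[-0.07, -0.36, 0.93],[0.03, -0.93, -0.36],[1.0, 0.0, 0.08]] @ diag([17.278709995253166, 8.15818571257074, 3.6932081960194076]) @ [[0.29, -0.95, -0.13], [0.94, 0.25, 0.22], [-0.18, -0.19, 0.97]]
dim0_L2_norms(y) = [9.17, 16.53, 4.62]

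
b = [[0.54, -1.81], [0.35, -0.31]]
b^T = [[0.54,0.35], [-1.81,-0.31]]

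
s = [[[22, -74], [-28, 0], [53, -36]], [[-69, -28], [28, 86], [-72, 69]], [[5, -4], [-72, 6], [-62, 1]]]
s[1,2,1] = 69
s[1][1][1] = 86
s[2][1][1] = 6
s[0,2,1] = -36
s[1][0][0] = -69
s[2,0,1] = -4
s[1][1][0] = 28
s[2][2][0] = -62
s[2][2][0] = -62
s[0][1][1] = 0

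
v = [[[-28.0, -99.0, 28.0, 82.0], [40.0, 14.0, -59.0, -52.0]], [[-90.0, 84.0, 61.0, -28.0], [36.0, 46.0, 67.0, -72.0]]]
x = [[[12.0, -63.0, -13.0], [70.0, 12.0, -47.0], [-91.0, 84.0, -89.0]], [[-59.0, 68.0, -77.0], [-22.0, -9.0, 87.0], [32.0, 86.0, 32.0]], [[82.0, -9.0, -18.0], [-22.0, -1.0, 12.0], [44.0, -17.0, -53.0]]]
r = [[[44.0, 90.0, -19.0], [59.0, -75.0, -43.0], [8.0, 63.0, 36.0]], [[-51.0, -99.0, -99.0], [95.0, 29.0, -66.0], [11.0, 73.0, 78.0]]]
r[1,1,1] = 29.0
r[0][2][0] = 8.0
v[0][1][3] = -52.0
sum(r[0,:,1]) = 78.0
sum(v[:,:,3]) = -70.0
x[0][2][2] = -89.0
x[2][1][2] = 12.0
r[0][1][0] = 59.0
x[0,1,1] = 12.0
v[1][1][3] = -72.0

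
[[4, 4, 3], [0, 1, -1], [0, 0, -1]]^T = [[4, 0, 0], [4, 1, 0], [3, -1, -1]]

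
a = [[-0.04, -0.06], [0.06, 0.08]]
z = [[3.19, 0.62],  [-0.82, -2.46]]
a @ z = [[-0.08, 0.12], [0.13, -0.16]]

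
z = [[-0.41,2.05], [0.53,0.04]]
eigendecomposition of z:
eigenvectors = [[-0.93,-0.85], [0.38,-0.53]]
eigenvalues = [-1.25, 0.88]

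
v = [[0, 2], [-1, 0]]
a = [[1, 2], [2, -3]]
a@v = [[-2, 2], [3, 4]]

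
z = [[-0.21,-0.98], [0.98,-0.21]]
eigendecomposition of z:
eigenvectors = [[0.71j, -0.71j], [(0.71+0j), 0.71-0.00j]]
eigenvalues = [(-0.21+0.98j), (-0.21-0.98j)]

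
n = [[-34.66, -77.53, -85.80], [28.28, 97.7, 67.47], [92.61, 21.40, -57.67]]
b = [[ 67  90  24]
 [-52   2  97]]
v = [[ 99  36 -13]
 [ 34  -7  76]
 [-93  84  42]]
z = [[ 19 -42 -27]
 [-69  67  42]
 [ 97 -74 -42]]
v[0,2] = -13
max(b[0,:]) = 90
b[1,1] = 2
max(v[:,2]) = 76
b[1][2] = 97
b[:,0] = [67, -52]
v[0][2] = -13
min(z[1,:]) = -69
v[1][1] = -7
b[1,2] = 97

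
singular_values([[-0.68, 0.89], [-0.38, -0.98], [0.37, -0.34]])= [1.4, 0.8]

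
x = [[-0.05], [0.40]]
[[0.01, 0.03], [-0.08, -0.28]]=x @ [[-0.2,-0.69]]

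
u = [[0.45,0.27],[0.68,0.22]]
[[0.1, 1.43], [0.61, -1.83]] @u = [[1.02,0.34], [-0.97,-0.24]]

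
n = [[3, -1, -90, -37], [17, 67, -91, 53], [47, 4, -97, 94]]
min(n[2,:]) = -97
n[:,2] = [-90, -91, -97]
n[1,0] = 17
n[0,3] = -37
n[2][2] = -97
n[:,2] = [-90, -91, -97]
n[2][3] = 94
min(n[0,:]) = -90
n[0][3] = -37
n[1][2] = -91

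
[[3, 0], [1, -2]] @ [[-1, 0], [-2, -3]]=[[-3, 0], [3, 6]]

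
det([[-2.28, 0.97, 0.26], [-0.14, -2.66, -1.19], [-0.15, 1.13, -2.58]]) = -19.035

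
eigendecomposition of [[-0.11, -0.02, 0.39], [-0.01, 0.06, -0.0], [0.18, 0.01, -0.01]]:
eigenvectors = [[-0.87, -0.77, -0.04],[-0.02, 0.05, 1.0],[0.49, -0.63, 0.03]]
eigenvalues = [-0.33, 0.21, 0.06]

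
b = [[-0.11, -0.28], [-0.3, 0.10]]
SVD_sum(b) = [[-0.13, -0.01], [-0.29, -0.02]] + [[0.02, -0.27], [-0.01, 0.12]]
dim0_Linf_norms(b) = [0.3, 0.28]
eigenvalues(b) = [-0.31, 0.3]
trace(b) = -0.01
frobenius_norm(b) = 0.44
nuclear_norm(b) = 0.62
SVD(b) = [[-0.39, -0.92], [-0.92, 0.39]] @ diag([0.31960375015332165, 0.29724307037832376]) @ [[1.0, 0.06], [-0.06, 1.00]]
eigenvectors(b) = [[-0.81,  0.56], [-0.59,  -0.83]]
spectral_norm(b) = 0.32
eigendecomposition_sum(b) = [[-0.21, -0.14], [-0.15, -0.10]] + [[0.1, -0.14], [-0.15, 0.20]]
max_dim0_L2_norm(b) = 0.32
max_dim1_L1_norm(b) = 0.4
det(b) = -0.10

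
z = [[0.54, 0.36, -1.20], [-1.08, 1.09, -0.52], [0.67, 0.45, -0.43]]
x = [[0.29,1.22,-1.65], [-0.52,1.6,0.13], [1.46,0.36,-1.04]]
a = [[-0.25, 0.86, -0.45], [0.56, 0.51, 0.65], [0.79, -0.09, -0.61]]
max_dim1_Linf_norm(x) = 1.65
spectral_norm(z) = 1.72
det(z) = 1.04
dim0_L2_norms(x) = [1.58, 2.04, 1.95]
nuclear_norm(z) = 3.61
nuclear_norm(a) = 3.00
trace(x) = 0.85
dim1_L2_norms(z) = [1.36, 1.62, 0.91]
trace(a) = -0.35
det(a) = 1.00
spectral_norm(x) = 2.59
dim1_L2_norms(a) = [1.0, 1.0, 1.0]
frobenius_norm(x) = 3.24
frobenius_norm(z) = 2.31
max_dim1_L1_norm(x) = 3.16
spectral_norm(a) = 1.00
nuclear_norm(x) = 5.09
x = z + a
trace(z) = 1.20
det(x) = 3.24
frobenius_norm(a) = 1.73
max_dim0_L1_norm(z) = 2.29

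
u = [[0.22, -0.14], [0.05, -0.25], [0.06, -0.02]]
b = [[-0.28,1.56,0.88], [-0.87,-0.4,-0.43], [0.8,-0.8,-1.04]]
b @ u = [[0.07, -0.37], [-0.24, 0.23], [0.07, 0.11]]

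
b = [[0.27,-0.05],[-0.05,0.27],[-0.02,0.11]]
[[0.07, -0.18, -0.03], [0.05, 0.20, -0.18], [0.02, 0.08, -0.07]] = b @ [[0.29,-0.53,-0.26], [0.24,0.64,-0.71]]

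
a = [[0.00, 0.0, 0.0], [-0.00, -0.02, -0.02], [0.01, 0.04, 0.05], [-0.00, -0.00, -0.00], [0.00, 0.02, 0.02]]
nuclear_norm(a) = 0.08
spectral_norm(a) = 0.08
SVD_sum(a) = [[0.00, 0.00, 0.0], [-0.00, -0.02, -0.02], [0.01, 0.04, 0.05], [0.00, 0.0, 0.00], [0.00, 0.02, 0.02]] + [[0.0, 0.0, 0.00], [0.00, -0.0, 0.00], [0.00, -0.0, 0.0], [0.00, 0.0, 0.00], [-0.00, 0.00, -0.0]] + [[0.00, 0.0, 0.0],[-0.00, -0.0, 0.0],[0.0, 0.00, -0.0],[0.00, 0.0, 0.00],[-0.00, -0.00, 0.00]]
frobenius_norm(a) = 0.08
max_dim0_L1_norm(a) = 0.09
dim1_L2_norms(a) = [0.0, 0.03, 0.06, 0.0, 0.03]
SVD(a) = [[0.0, 0.00, 0.0],[0.37, 0.6, -0.71],[-0.85, 0.52, 0.0],[0.00, 0.0, 0.0],[-0.37, -0.6, -0.71]] @ diag([0.07588360287698055, 0.006455913135158316, 2.1029239187043285e-18]) @ [[-0.11,  -0.64,  -0.76], [0.81,  -0.5,  0.31], [0.58,  0.58,  -0.58]]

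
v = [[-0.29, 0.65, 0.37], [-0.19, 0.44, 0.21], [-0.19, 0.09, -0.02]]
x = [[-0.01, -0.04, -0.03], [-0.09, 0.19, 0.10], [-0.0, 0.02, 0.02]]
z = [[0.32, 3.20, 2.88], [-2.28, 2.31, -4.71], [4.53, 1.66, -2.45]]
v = z @ x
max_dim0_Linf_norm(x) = 0.19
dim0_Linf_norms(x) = [0.09, 0.19, 0.1]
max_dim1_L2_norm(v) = 0.8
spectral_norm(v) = 0.97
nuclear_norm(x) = 0.27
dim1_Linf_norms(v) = [0.65, 0.44, 0.19]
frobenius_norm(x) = 0.24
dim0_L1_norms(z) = [7.13, 7.17, 10.04]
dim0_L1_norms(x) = [0.1, 0.25, 0.15]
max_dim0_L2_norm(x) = 0.2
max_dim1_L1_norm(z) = 9.3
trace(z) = 0.18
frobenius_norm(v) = 0.98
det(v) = 0.00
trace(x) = 0.20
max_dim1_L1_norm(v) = 1.31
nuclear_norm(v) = 1.16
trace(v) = 0.13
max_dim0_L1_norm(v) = 1.18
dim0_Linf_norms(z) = [4.53, 3.2, 4.71]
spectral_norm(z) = 6.18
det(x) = -0.00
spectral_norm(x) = 0.24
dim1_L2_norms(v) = [0.8, 0.52, 0.21]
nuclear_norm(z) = 15.31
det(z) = -126.50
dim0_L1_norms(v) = [0.67, 1.18, 0.6]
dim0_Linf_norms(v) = [0.29, 0.65, 0.37]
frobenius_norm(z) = 8.98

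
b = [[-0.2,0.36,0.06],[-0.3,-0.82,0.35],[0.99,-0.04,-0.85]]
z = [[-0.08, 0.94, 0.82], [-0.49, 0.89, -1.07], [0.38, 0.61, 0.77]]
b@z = [[-0.14, 0.17, -0.50],[0.56, -0.8, 0.90],[-0.38, 0.38, 0.20]]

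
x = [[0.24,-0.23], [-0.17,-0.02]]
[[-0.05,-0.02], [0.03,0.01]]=x @ [[-0.16, -0.05], [0.07, 0.02]]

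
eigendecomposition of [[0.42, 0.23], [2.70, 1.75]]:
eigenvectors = [[-0.53, -0.13], [0.85, -0.99]]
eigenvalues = [0.05, 2.12]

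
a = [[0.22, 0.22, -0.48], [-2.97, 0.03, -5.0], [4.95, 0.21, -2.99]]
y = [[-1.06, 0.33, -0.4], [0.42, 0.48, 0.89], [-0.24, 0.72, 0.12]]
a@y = [[-0.03, -0.17, 0.05], [4.36, -4.57, 0.61], [-4.44, -0.42, -2.15]]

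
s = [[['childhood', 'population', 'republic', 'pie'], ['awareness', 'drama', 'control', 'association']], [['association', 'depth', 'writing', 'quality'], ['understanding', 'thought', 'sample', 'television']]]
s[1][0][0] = 'association'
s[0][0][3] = 'pie'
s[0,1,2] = 'control'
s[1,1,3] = 'television'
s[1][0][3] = 'quality'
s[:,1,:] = [['awareness', 'drama', 'control', 'association'], ['understanding', 'thought', 'sample', 'television']]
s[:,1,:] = [['awareness', 'drama', 'control', 'association'], ['understanding', 'thought', 'sample', 'television']]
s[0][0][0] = 'childhood'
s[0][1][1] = 'drama'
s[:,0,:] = [['childhood', 'population', 'republic', 'pie'], ['association', 'depth', 'writing', 'quality']]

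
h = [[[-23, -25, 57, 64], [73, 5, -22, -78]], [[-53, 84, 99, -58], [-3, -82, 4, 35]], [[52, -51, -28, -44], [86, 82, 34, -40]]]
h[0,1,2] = -22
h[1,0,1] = 84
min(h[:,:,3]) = -78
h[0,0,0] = -23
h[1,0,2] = 99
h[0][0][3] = 64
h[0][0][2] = 57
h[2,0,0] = 52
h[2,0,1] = -51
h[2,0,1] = -51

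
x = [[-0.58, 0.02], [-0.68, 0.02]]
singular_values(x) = [0.89, 0.0]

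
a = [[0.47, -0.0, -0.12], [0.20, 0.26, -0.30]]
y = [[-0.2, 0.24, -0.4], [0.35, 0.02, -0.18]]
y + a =[[0.27,0.24,-0.52], [0.55,0.28,-0.48]]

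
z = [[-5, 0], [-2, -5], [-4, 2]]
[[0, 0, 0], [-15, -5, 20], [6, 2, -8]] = z @ [[0, 0, 0], [3, 1, -4]]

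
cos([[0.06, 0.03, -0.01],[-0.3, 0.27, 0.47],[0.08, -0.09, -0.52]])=[[1.00, -0.01, -0.01], [0.03, 0.99, 0.06], [0.0, -0.01, 0.89]]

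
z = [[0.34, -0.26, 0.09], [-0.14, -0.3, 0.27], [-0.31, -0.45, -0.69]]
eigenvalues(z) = [(0.39+0j), (-0.52+0.35j), (-0.52-0.35j)]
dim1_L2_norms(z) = [0.44, 0.43, 0.88]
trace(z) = -0.65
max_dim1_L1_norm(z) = 1.45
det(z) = 0.16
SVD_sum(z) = [[0.03, 0.04, 0.06], [0.01, 0.01, 0.01], [-0.33, -0.42, -0.7]] + [[0.09, -0.31, 0.14], [0.09, -0.3, 0.14], [0.01, -0.03, 0.02]] + [[0.22, 0.01, -0.11], [-0.23, -0.01, 0.12], [0.01, 0.0, -0.01]]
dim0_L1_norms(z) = [0.79, 1.01, 1.05]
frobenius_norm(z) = 1.07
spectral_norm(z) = 0.88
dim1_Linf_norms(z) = [0.34, 0.3, 0.69]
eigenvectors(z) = [[(0.95+0j), (-0.08-0.18j), (-0.08+0.18j)], [-0.26+0.00j, -0.24-0.50j, -0.24+0.50j], [(-0.17+0j), (0.81+0j), 0.81-0.00j]]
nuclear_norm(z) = 1.73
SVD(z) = [[-0.09, 0.72, -0.69], [-0.02, 0.69, 0.72], [1.0, 0.08, -0.05]] @ diag([0.8827827208448844, 0.4883236831701251, 0.3615724660878732]) @ [[-0.38,-0.47,-0.79], [0.25,-0.88,0.4], [-0.89,-0.05,0.45]]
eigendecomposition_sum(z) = [[(0.36+0j), (-0.13+0j), -0.00+0.00j], [-0.10+0.00j, (0.04+0j), -0j], [(-0.06+0j), 0.02+0.00j, -0j]] + [[-0.01+0.04j, -0.06+0.09j, 0.05+0.07j],[(-0.02+0.11j), -0.17+0.26j, (0.13+0.2j)],[-0.12-0.10j, -0.24-0.39j, -0.35+0.05j]] + [[(-0.01-0.04j), (-0.06-0.09j), (0.05-0.07j)], [-0.02-0.11j, -0.17-0.26j, (0.13-0.2j)], [-0.12+0.10j, -0.24+0.39j, -0.35-0.05j]]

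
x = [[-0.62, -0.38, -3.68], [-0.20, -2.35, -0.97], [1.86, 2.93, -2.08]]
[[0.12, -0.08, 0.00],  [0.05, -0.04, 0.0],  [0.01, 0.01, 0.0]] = x @[[-0.01, 0.01, 0.00],[-0.01, 0.01, 0.00],[-0.03, 0.02, 0.0]]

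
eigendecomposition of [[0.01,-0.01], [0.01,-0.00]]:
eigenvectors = [[-0.71+0.00j, (-0.71-0j)], [-0.35+0.61j, (-0.35-0.61j)]]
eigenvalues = [0.01j, -0.01j]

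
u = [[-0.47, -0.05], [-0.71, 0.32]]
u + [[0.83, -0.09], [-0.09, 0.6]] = [[0.36, -0.14], [-0.80, 0.92]]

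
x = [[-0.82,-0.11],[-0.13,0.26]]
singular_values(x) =[0.83, 0.27]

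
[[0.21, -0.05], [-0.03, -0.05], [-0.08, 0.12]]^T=[[0.21, -0.03, -0.08],[-0.05, -0.05, 0.12]]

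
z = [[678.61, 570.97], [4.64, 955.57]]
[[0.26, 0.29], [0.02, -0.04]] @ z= [[177.78, 425.57], [13.39, -26.8]]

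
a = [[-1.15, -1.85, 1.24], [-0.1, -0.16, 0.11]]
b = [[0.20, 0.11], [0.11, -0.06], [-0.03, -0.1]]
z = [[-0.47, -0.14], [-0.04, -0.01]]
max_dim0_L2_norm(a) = 1.86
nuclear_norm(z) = 0.49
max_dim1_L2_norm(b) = 0.23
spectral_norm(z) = 0.49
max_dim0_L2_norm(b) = 0.23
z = a @ b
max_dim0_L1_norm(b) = 0.34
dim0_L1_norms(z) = [0.51, 0.15]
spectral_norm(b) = 0.25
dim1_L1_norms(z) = [0.61, 0.05]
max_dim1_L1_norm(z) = 0.61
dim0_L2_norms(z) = [0.47, 0.14]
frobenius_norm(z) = 0.49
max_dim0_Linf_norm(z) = 0.47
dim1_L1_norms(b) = [0.31, 0.17, 0.13]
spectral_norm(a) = 2.52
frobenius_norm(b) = 0.28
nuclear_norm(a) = 2.52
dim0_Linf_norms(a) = [1.15, 1.85, 1.24]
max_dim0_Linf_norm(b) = 0.2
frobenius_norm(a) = 2.52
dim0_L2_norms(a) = [1.15, 1.86, 1.24]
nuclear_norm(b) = 0.38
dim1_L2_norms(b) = [0.23, 0.13, 0.1]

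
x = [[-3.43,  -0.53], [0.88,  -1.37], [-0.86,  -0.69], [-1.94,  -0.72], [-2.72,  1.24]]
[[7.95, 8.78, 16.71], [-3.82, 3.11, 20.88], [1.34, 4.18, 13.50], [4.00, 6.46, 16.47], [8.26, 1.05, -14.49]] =x @ [[-2.50, -2.01, -2.29],  [1.18, -3.56, -16.71]]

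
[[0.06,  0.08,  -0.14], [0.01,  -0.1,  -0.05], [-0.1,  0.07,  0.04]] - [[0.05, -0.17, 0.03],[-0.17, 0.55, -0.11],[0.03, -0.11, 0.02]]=[[0.01, 0.25, -0.17], [0.18, -0.65, 0.06], [-0.13, 0.18, 0.02]]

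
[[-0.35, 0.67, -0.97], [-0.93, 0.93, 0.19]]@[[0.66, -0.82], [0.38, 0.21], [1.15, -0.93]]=[[-1.09, 1.33], [-0.04, 0.78]]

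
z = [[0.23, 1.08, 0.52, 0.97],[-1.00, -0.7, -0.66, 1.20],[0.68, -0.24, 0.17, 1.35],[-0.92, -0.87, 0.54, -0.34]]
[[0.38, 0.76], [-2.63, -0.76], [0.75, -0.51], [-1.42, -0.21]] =z@[[1.81, -0.21], [0.12, 0.75], [0.41, 0.34], [-0.39, -0.18]]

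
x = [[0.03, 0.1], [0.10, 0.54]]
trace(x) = 0.57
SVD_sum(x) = [[0.02, 0.1], [0.1, 0.54]] + [[0.01, -0.00], [-0.00, 0.0]]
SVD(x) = [[-0.19, -0.98], [-0.98, 0.19]] @ diag([0.5589069184960468, 0.011093081503953255]) @ [[-0.19, -0.98], [-0.98, 0.19]]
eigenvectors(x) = [[-0.98, -0.19], [0.19, -0.98]]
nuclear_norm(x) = 0.57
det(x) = 0.01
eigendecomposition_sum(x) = [[0.01, -0.0], [-0.0, 0.00]] + [[0.02, 0.10], [0.10, 0.54]]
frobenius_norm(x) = 0.56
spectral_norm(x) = 0.56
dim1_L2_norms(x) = [0.1, 0.55]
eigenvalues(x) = [0.01, 0.56]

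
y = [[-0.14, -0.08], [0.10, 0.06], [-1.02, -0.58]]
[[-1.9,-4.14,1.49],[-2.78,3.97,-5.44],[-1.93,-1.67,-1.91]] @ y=[[-1.67, -0.96], [6.34, 3.62], [2.05, 1.16]]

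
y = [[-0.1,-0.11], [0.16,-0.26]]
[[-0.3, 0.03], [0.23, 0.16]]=y @ [[2.36, 0.21], [0.57, -0.47]]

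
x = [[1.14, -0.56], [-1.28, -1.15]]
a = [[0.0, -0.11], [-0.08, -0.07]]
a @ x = [[0.14, 0.13], [-0.00, 0.13]]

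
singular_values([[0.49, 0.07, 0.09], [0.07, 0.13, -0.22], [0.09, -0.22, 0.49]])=[0.62, 0.49, 0.0]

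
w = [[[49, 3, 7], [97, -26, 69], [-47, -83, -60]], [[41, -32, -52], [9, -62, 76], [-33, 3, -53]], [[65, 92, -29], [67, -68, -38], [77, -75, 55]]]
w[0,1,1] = -26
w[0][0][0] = 49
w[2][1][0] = 67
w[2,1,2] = -38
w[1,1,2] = 76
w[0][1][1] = -26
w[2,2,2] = 55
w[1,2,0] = -33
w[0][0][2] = 7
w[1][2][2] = -53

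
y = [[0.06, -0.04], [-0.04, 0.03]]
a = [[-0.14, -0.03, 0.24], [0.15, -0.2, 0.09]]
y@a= [[-0.01, 0.01, 0.01], [0.01, -0.0, -0.01]]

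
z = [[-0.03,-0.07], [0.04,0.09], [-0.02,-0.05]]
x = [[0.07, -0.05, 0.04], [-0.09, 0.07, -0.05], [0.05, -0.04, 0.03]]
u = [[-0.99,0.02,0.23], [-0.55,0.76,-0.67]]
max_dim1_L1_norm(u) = 1.98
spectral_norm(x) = 0.17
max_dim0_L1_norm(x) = 0.21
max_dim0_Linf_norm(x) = 0.09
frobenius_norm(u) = 1.54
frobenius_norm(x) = 0.17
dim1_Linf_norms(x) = [0.07, 0.09, 0.05]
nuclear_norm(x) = 0.18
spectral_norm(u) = 1.27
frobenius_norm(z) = 0.14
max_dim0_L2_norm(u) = 1.13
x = z @ u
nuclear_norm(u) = 2.14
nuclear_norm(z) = 0.14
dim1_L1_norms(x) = [0.16, 0.21, 0.12]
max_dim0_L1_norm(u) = 1.54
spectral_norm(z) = 0.14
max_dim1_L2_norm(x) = 0.12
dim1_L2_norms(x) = [0.09, 0.12, 0.07]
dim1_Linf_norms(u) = [0.99, 0.76]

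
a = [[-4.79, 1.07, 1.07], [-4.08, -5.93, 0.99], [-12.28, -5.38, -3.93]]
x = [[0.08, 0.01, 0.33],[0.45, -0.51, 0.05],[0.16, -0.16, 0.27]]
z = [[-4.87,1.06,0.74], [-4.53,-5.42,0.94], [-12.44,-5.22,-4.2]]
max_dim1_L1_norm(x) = 1.01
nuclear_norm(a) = 23.30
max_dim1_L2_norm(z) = 14.13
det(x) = -0.01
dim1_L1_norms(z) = [6.67, 10.89, 21.86]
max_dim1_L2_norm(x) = 0.68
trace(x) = -0.16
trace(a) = -14.65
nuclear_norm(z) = 23.03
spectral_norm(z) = 15.76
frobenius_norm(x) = 0.84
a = x + z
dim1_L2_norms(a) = [5.02, 7.27, 13.97]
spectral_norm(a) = 15.54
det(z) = -199.72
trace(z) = -14.49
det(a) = -221.74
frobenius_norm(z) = 16.61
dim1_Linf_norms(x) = [0.33, 0.51, 0.27]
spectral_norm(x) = 0.74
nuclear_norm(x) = 1.16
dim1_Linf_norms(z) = [4.87, 5.42, 12.44]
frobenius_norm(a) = 16.53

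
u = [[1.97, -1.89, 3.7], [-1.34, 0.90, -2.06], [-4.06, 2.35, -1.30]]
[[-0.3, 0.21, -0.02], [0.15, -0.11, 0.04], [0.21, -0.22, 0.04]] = u@[[0.02, 0.02, -0.05], [0.1, -0.05, -0.08], [-0.04, 0.02, -0.02]]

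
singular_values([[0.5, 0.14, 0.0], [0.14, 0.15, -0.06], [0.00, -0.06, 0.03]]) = [0.55, 0.13, 0.0]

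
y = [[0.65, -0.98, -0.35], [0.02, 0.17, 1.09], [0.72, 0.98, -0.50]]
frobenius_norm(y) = 2.11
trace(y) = 0.32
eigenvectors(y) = [[0.14+0.00j,-0.81+0.00j,-0.81-0.00j], [(0.58+0j),0.19+0.41j,0.19-0.41j], [-0.80+0.00j,-0.12+0.36j,(-0.12-0.36j)]]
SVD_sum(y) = [[-0.08, -0.91, 0.02],[0.01, 0.14, -0.00],[0.09, 1.04, -0.03]] + [[0.35, -0.04, -0.60], [-0.47, 0.06, 0.81], [0.37, -0.05, -0.63]] + [[0.38, -0.03, 0.22], [0.48, -0.03, 0.29], [0.26, -0.02, 0.16]]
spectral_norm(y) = 1.40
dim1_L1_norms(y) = [1.98, 1.28, 2.2]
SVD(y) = [[-0.65, -0.50, -0.57], [0.10, 0.68, -0.72], [0.75, -0.53, -0.39]] @ diag([1.3981630516446926, 1.3768130700179801, 0.7753230624992813]) @ [[0.08, 1.00, -0.02], [-0.51, 0.06, 0.86], [-0.86, 0.06, -0.51]]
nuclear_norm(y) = 3.55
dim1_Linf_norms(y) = [0.98, 1.09, 0.98]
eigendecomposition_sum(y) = [[-0.05-0.00j, (-0.12-0j), (0.14-0j)],[-0.20-0.00j, (-0.5-0j), 0.57-0.00j],[(0.28+0j), 0.69+0.00j, (-0.79+0j)]] + [[0.35+0.38j, (-0.43+0.46j), (-0.25+0.4j)], [(0.11-0.27j), 0.33+0.11j, 0.26+0.03j], [(0.22-0.1j), 0.14+0.26j, (0.14+0.17j)]] + [[(0.35-0.38j), (-0.43-0.46j), (-0.25-0.4j)], [(0.11+0.27j), 0.33-0.11j, (0.26-0.03j)], [0.22+0.10j, (0.14-0.26j), (0.14-0.17j)]]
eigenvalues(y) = [(-1.34+0j), (0.83+0.66j), (0.83-0.66j)]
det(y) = -1.49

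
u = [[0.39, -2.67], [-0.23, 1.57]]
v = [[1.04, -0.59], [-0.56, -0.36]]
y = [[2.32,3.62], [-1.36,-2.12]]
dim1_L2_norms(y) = [4.3, 2.52]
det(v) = -0.70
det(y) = 0.00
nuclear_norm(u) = 3.13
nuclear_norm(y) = 4.98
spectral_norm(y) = 4.98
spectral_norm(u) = 3.13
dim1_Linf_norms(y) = [3.62, 2.12]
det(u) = -0.00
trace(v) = 0.68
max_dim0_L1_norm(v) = 1.6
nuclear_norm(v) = 1.81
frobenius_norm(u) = 3.13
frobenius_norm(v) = 1.37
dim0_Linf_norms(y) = [2.32, 3.62]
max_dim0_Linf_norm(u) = 2.67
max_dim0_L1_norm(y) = 5.74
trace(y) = 0.20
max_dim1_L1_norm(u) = 3.06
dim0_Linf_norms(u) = [0.39, 2.67]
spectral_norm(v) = 1.25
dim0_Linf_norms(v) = [1.04, 0.59]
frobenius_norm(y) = 4.98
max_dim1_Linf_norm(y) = 3.62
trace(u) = 1.96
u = y @ v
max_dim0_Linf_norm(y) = 3.62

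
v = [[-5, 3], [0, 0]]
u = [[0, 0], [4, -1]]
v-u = [[-5, 3], [-4, 1]]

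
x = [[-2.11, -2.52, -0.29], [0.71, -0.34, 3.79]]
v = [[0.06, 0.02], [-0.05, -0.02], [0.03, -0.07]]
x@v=[[-0.01, 0.03], [0.17, -0.24]]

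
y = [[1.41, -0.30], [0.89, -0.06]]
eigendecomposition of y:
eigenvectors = [[0.82, 0.23], [0.58, 0.97]]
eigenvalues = [1.2, 0.15]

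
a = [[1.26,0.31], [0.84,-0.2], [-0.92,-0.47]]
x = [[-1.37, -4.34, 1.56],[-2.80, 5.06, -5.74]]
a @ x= [[-2.59, -3.90, 0.19], [-0.59, -4.66, 2.46], [2.58, 1.61, 1.26]]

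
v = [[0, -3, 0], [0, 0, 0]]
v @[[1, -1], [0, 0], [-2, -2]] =[[0, 0], [0, 0]]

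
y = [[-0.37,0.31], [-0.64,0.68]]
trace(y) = 0.31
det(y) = -0.05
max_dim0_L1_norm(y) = 1.01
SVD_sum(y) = [[-0.34, 0.34], [-0.66, 0.66]] + [[-0.03, -0.03],  [0.02, 0.02]]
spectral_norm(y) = 1.05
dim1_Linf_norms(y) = [0.37, 0.68]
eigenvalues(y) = [-0.12, 0.43]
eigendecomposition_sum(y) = [[-0.18, 0.07], [-0.14, 0.05]] + [[-0.19, 0.24], [-0.50, 0.63]]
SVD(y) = [[-0.46, -0.89], [-0.89, 0.46]] @ diag([1.049967967249499, 0.05066821242114943]) @ [[0.7, -0.71],[0.71, 0.7]]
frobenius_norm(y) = 1.05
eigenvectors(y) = [[-0.78, -0.36], [-0.62, -0.93]]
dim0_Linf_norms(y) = [0.64, 0.68]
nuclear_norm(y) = 1.10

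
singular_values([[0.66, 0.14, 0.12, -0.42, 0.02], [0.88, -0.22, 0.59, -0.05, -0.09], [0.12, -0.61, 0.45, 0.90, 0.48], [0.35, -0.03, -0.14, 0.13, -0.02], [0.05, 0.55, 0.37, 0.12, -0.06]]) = [1.38, 1.25, 0.66, 0.32, 0.22]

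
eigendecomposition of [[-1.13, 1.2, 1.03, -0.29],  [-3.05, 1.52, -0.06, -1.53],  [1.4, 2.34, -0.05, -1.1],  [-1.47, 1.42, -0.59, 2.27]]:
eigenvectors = [[-0.46+0.00j, (-0.08+0.32j), -0.08-0.32j, (-0.27+0j)], [-0.36+0.00j, -0.65+0.00j, -0.65-0.00j, -0.21+0.00j], [(0.81+0j), -0.18+0.55j, -0.18-0.55j, -0.58+0.00j], [(0.07+0j), -0.12+0.36j, (-0.12-0.36j), 0.74+0.00j]]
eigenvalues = [(-1.97+0j), (0.86+2.42j), (0.86-2.42j), (2.86+0j)]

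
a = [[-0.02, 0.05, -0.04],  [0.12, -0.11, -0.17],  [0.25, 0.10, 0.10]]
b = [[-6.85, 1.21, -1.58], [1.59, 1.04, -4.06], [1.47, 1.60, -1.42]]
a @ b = [[0.16, -0.04, -0.11], [-1.25, -0.24, 0.50], [-1.41, 0.57, -0.94]]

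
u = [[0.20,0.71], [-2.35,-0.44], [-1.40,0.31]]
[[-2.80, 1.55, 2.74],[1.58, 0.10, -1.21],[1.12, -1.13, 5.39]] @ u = [[-8.04, -1.82], [1.78, 0.7], [-4.67, 2.96]]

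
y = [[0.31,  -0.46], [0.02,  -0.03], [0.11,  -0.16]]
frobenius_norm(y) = 0.59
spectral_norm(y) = 0.59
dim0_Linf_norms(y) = [0.31, 0.46]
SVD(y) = [[-0.94,-0.32],[-0.06,-0.13],[-0.33,0.94]] @ diag([0.5888098657038865, 0.0017152404412057224]) @ [[-0.56, 0.83], [0.83, 0.56]]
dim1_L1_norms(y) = [0.77, 0.05, 0.27]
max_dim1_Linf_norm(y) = 0.46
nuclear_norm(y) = 0.59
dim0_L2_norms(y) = [0.33, 0.49]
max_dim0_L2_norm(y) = 0.49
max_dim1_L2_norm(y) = 0.55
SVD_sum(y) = [[0.31, -0.46], [0.02, -0.03], [0.11, -0.16]] + [[-0.0, -0.0], [-0.0, -0.00], [0.0, 0.0]]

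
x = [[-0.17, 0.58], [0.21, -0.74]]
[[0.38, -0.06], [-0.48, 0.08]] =x@ [[-0.27, -0.59], [0.57, -0.28]]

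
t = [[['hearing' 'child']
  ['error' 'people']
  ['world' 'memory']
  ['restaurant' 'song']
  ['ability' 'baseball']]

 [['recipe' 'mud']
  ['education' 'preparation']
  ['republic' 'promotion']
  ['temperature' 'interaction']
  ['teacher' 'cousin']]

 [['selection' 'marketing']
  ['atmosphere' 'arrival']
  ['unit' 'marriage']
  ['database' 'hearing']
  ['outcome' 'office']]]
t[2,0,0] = 'selection'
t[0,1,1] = 'people'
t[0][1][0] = 'error'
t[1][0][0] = 'recipe'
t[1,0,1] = 'mud'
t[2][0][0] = 'selection'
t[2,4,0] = 'outcome'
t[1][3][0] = 'temperature'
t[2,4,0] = 'outcome'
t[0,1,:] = ['error', 'people']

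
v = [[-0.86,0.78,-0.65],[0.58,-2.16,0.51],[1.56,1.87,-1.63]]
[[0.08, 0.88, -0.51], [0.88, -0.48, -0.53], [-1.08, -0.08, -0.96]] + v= [[-0.78, 1.66, -1.16], [1.46, -2.64, -0.02], [0.48, 1.79, -2.59]]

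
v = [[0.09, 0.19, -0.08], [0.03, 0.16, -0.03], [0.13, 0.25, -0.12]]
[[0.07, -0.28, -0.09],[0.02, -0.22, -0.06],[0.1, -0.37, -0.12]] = v @ [[0.77, -0.16, -0.3], [-0.06, -1.29, -0.31], [-0.13, 0.22, 0.06]]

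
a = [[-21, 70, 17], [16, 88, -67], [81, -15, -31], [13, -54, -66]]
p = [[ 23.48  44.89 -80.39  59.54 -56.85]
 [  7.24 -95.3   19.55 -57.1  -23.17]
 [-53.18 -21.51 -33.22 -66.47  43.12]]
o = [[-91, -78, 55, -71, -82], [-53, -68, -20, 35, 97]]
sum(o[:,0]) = -144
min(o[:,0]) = -91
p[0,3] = 59.54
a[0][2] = 17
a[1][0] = 16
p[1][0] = 7.24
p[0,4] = -56.85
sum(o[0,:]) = -267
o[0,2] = 55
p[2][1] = -21.51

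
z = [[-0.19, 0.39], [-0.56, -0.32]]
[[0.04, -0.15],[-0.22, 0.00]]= z @[[0.26, 0.17], [0.22, -0.31]]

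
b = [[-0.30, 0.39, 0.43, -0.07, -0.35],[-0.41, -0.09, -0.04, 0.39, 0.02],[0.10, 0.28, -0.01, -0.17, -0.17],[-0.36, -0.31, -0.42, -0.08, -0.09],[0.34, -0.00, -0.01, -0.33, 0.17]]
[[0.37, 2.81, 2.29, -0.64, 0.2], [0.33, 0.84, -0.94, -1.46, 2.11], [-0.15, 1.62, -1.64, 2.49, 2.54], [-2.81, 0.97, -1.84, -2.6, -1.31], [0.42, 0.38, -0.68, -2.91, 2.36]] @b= [[-0.74, 0.73, 0.29, 0.67, -0.37], [0.71, 0.24, 0.71, -0.12, 0.55], [-0.82, -1.44, -1.18, -0.12, 0.57], [0.75, -0.89, -0.12, 1.53, 1.33], [1.50, 0.84, 1.37, -0.31, 0.64]]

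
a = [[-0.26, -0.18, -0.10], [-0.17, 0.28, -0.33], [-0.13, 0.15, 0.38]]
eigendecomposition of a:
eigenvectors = [[(0.94+0j), (0.15-0.15j), (0.15+0.15j)], [(0.32+0j), -0.77+0.00j, -0.77-0.00j], [(0.1+0j), 0.12+0.59j, 0.12-0.59j]]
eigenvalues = [(-0.33+0j), (0.37+0.22j), (0.37-0.22j)]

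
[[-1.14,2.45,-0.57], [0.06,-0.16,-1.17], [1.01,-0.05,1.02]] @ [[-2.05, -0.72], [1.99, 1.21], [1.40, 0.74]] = [[6.41,3.36], [-2.08,-1.10], [-0.74,-0.03]]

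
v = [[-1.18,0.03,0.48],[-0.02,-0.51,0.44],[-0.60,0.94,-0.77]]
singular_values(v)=[1.52, 1.27, 0.07]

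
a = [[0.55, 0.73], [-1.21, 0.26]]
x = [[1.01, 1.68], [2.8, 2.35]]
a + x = [[1.56, 2.41], [1.59, 2.61]]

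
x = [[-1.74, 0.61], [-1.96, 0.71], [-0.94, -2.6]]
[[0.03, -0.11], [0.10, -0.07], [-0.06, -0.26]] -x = [[1.77, -0.72], [2.06, -0.78], [0.88, 2.34]]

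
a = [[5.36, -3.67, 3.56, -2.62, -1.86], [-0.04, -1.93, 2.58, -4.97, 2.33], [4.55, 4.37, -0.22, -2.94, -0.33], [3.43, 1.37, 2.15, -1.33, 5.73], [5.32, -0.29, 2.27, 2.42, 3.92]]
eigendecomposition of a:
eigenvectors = [[0.06+0.45j, 0.06-0.45j, -0.40+0.00j, -0.26+0.00j, (0.27+0j)],[(-0.03+0.13j), (-0.03-0.13j), -0.47+0.00j, (0.4+0j), -0.21+0.00j],[0.04+0.36j, 0.04-0.36j, (0.78+0j), (0.83+0j), (-0.85+0j)],[(0.5-0j), 0.50+0.00j, (0.08+0j), (0.19+0j), (-0.33+0j)],[(0.63+0j), 0.63-0.00j, 0.00+0.00j, -0.21+0.00j, (0.23+0j)]]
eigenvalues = [(6.49+5.04j), (6.49-5.04j), (-5.45+0j), (-0.11+0j), (-1.61+0j)]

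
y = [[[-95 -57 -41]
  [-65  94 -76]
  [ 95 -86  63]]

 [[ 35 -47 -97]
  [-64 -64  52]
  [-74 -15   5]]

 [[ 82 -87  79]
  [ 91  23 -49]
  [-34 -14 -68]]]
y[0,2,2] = 63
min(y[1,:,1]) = -64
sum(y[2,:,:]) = 23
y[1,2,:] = [-74, -15, 5]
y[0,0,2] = -41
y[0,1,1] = 94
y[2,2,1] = -14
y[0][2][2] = 63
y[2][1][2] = -49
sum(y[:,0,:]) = -228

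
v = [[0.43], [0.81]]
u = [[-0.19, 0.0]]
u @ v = [[-0.08]]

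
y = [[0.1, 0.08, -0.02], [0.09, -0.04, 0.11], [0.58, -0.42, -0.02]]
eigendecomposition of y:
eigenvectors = [[(0.59+0j),  0.06-0.11j,  0.06+0.11j], [(0.58+0j),  (-0.01+0.39j),  -0.01-0.39j], [(0.56+0j),  -0.91+0.00j,  -0.91-0.00j]]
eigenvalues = [(0.16+0j), (-0.06+0.25j), (-0.06-0.25j)]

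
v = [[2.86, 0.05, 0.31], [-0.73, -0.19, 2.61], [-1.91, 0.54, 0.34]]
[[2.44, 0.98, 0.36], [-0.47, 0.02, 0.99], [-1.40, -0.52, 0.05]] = v@ [[0.84,  0.33,  0.08], [0.33,  0.14,  0.11], [0.08,  0.11,  0.41]]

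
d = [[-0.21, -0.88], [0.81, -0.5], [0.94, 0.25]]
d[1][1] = -0.499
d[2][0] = 0.945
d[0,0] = -0.208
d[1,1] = -0.499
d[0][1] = -0.877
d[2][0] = 0.945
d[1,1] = -0.499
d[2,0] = 0.945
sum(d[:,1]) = -1.1219999999999999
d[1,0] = 0.812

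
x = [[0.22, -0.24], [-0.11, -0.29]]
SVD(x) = [[0.74, 0.67], [0.67, -0.74]] @ diag([0.3830974571850093, 0.23544922658267528]) @ [[0.24, -0.97], [0.97, 0.24]]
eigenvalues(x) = [0.27, -0.34]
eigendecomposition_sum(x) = [[0.25, -0.11], [-0.05, 0.02]] + [[-0.03,-0.13], [-0.06,-0.31]]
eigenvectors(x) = [[0.98, 0.40], [-0.19, 0.92]]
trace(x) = -0.07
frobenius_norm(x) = 0.45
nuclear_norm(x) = 0.62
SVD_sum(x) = [[0.07, -0.28], [0.06, -0.25]] + [[0.15,0.04],[-0.17,-0.04]]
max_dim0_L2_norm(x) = 0.38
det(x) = -0.09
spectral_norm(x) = 0.38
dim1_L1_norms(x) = [0.46, 0.4]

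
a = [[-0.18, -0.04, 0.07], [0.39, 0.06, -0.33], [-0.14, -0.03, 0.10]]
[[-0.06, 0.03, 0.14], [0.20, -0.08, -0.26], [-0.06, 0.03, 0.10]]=a @ [[0.21, 0.04, -0.86], [-0.21, -0.66, -0.12], [-0.4, 0.18, -0.25]]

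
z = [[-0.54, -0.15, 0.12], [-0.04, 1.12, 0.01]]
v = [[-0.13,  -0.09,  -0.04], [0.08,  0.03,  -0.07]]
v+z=[[-0.67,-0.24,0.08], [0.04,1.15,-0.06]]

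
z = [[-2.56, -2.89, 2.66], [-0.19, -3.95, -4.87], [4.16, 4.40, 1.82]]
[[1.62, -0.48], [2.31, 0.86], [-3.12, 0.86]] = z @ [[-0.23, 0.46], [-0.45, -0.24], [-0.10, -0.00]]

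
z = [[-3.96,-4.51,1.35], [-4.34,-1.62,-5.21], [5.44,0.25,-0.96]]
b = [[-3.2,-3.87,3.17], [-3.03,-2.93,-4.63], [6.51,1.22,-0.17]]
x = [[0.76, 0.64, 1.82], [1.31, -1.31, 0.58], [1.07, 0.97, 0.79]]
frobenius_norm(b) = 10.88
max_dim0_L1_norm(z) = 13.74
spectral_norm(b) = 8.84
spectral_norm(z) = 8.93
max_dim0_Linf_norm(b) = 6.51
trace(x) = 0.24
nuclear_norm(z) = 17.29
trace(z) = -6.54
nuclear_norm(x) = 5.16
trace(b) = -6.30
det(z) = 145.73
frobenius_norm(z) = 10.82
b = z + x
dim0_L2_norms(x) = [1.85, 1.75, 2.07]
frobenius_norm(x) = 3.28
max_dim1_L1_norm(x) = 3.22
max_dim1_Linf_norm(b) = 6.51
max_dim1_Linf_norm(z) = 5.44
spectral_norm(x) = 2.65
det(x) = 3.38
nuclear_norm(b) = 17.42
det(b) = 147.72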